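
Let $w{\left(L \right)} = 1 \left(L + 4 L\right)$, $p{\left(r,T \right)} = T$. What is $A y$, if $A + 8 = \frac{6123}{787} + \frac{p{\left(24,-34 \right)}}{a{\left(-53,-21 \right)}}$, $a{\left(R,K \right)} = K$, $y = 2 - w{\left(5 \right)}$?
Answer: $- \frac{531875}{16527} \approx -32.182$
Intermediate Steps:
$w{\left(L \right)} = 5 L$ ($w{\left(L \right)} = 1 \cdot 5 L = 5 L$)
$y = -23$ ($y = 2 - 5 \cdot 5 = 2 - 25 = -23$)
$A = \frac{23125}{16527}$ ($A = -8 + \left(\frac{6123}{787} - \frac{34}{-21}\right) = -8 + \left(6123 \cdot \frac{1}{787} - - \frac{34}{21}\right) = -8 + \left(\frac{6123}{787} + \frac{34}{21}\right) = -8 + \frac{155341}{16527} = \frac{23125}{16527} \approx 1.3992$)
$A y = \frac{23125}{16527} \left(-23\right) = - \frac{531875}{16527}$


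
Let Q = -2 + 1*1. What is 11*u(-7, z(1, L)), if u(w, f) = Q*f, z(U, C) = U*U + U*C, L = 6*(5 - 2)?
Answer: -209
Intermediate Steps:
Q = -1 (Q = -2 + 1 = -1)
L = 18 (L = 6*3 = 18)
z(U, C) = U² + C*U
u(w, f) = -f
11*u(-7, z(1, L)) = 11*(-(18 + 1)) = 11*(-19) = -209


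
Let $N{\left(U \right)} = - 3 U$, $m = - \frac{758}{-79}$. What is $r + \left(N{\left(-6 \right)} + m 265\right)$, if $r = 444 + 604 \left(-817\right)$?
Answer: $- \frac{38746604}{79} \approx -4.9046 \cdot 10^{5}$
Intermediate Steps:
$m = \frac{758}{79}$ ($m = \left(-758\right) \left(- \frac{1}{79}\right) = \frac{758}{79} \approx 9.5949$)
$r = -493024$ ($r = 444 - 493468 = -493024$)
$r + \left(N{\left(-6 \right)} + m 265\right) = -493024 + \left(\left(-3\right) \left(-6\right) + \frac{758}{79} \cdot 265\right) = -493024 + \left(18 + \frac{200870}{79}\right) = -493024 + \frac{202292}{79} = - \frac{38746604}{79}$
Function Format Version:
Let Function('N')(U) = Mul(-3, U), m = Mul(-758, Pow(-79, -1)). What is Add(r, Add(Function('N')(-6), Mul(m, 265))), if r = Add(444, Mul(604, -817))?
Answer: Rational(-38746604, 79) ≈ -4.9046e+5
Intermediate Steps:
m = Rational(758, 79) (m = Mul(-758, Rational(-1, 79)) = Rational(758, 79) ≈ 9.5949)
r = -493024 (r = Add(444, -493468) = -493024)
Add(r, Add(Function('N')(-6), Mul(m, 265))) = Add(-493024, Add(Mul(-3, -6), Mul(Rational(758, 79), 265))) = Add(-493024, Add(18, Rational(200870, 79))) = Add(-493024, Rational(202292, 79)) = Rational(-38746604, 79)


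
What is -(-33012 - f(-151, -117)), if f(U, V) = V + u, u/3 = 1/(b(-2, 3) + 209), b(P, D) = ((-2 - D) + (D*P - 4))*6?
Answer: 3914508/119 ≈ 32895.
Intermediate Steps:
b(P, D) = -36 - 6*D + 6*D*P (b(P, D) = ((-2 - D) + (-4 + D*P))*6 = (-6 - D + D*P)*6 = -36 - 6*D + 6*D*P)
u = 3/119 (u = 3/((-36 - 6*3 + 6*3*(-2)) + 209) = 3/((-36 - 18 - 36) + 209) = 3/(-90 + 209) = 3/119 ≈ 0.025210)
f(U, V) = 3/119 + V (f(U, V) = V + 3/119 = 3/119 + V)
-(-33012 - f(-151, -117)) = -(-33012 - (3/119 - 117)) = -(-33012 - 1*(-13920/119)) = -(-33012 + 13920/119) = -1*(-3914508/119) = 3914508/119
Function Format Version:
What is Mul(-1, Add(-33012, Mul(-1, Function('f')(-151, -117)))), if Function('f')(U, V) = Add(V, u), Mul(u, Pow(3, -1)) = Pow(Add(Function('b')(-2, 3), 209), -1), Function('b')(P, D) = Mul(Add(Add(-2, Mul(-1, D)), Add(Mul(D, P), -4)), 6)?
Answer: Rational(3914508, 119) ≈ 32895.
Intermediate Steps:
Function('b')(P, D) = Add(-36, Mul(-6, D), Mul(6, D, P)) (Function('b')(P, D) = Mul(Add(Add(-2, Mul(-1, D)), Add(-4, Mul(D, P))), 6) = Mul(Add(-6, Mul(-1, D), Mul(D, P)), 6) = Add(-36, Mul(-6, D), Mul(6, D, P)))
u = Rational(3, 119) (u = Mul(3, Pow(Add(Add(-36, Mul(-6, 3), Mul(6, 3, -2)), 209), -1)) = Mul(3, Pow(Add(Add(-36, -18, -36), 209), -1)) = Mul(3, Pow(Add(-90, 209), -1)) = Mul(3, Pow(119, -1)) = Mul(3, Rational(1, 119)) = Rational(3, 119) ≈ 0.025210)
Function('f')(U, V) = Add(Rational(3, 119), V) (Function('f')(U, V) = Add(V, Rational(3, 119)) = Add(Rational(3, 119), V))
Mul(-1, Add(-33012, Mul(-1, Function('f')(-151, -117)))) = Mul(-1, Add(-33012, Mul(-1, Add(Rational(3, 119), -117)))) = Mul(-1, Add(-33012, Mul(-1, Rational(-13920, 119)))) = Mul(-1, Add(-33012, Rational(13920, 119))) = Mul(-1, Rational(-3914508, 119)) = Rational(3914508, 119)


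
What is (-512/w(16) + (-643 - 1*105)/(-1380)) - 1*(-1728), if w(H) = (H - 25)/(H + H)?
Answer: 3673201/1035 ≈ 3549.0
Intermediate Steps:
w(H) = (-25 + H)/(2*H) (w(H) = (-25 + H)/((2*H)) = (-25 + H)*(1/(2*H)) = (-25 + H)/(2*H))
(-512/w(16) + (-643 - 1*105)/(-1380)) - 1*(-1728) = (-512*32/(-25 + 16) + (-643 - 1*105)/(-1380)) - 1*(-1728) = (-512/((½)*(1/16)*(-9)) + (-643 - 105)*(-1/1380)) + 1728 = (-512/(-9/32) - 748*(-1/1380)) + 1728 = (-512*(-32/9) + 187/345) + 1728 = (16384/9 + 187/345) + 1728 = 1884721/1035 + 1728 = 3673201/1035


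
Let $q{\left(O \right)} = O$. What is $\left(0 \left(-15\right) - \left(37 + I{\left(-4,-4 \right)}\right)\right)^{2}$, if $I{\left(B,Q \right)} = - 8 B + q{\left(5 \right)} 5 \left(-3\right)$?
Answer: $36$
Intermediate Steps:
$I{\left(B,Q \right)} = -75 - 8 B$ ($I{\left(B,Q \right)} = - 8 B + 5 \cdot 5 \left(-3\right) = - 8 B + 25 \left(-3\right) = - 8 B - 75 = -75 - 8 B$)
$\left(0 \left(-15\right) - \left(37 + I{\left(-4,-4 \right)}\right)\right)^{2} = \left(0 \left(-15\right) - \left(-38 + 32\right)\right)^{2} = \left(0 - -6\right)^{2} = \left(0 + \left(-37 + 43\right)\right)^{2} = \left(0 + 6\right)^{2} = 6^{2} = 36$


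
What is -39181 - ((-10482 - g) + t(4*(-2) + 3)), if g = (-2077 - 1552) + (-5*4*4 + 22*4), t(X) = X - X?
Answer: -32320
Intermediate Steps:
t(X) = 0
g = -3621 (g = -3629 + (-20*4 + 88) = -3629 + (-80 + 88) = -3629 + 8 = -3621)
-39181 - ((-10482 - g) + t(4*(-2) + 3)) = -39181 - ((-10482 - 1*(-3621)) + 0) = -39181 - ((-10482 + 3621) + 0) = -39181 - (-6861 + 0) = -39181 - 1*(-6861) = -39181 + 6861 = -32320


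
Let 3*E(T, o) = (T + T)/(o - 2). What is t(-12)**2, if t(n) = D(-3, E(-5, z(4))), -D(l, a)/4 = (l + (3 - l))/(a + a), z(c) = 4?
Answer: 324/25 ≈ 12.960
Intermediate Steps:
E(T, o) = 2*T/(3*(-2 + o)) (E(T, o) = ((T + T)/(o - 2))/3 = ((2*T)/(-2 + o))/3 = (2*T/(-2 + o))/3 = 2*T/(3*(-2 + o)))
D(l, a) = -6/a (D(l, a) = -4*(l + (3 - l))/(a + a) = -12/(2*a) = -12*1/(2*a) = -6/a)
t(n) = 18/5 (t(n) = -6/((2/3)*(-5)/(-2 + 4)) = -6/((2/3)*(-5)/2) = -6/((2/3)*(-5)*(1/2)) = -6/(-5/3) = -6*(-3/5) = 18/5)
t(-12)**2 = (18/5)**2 = 324/25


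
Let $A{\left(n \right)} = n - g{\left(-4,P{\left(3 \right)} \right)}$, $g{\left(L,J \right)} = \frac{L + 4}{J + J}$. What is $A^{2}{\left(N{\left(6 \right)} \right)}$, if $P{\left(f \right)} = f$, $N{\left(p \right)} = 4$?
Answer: $16$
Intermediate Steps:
$g{\left(L,J \right)} = \frac{4 + L}{2 J}$
$A{\left(n \right)} = n$ ($A{\left(n \right)} = n - \frac{4 - 4}{2 \cdot 3} = n - \frac{1}{2} \cdot \frac{1}{3} \cdot 0 = n - 0 = n + 0 = n$)
$A^{2}{\left(N{\left(6 \right)} \right)} = 4^{2} = 16$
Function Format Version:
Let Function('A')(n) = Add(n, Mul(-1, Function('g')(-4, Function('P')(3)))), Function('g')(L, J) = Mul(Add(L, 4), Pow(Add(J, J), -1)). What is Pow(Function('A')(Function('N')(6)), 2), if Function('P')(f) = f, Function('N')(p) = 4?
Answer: 16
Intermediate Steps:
Function('g')(L, J) = Mul(Rational(1, 2), Pow(J, -1), Add(4, L)) (Function('g')(L, J) = Mul(Add(4, L), Pow(Mul(2, J), -1)) = Mul(Add(4, L), Mul(Rational(1, 2), Pow(J, -1))) = Mul(Rational(1, 2), Pow(J, -1), Add(4, L)))
Function('A')(n) = n (Function('A')(n) = Add(n, Mul(-1, Mul(Rational(1, 2), Pow(3, -1), Add(4, -4)))) = Add(n, Mul(-1, Mul(Rational(1, 2), Rational(1, 3), 0))) = Add(n, Mul(-1, 0)) = Add(n, 0) = n)
Pow(Function('A')(Function('N')(6)), 2) = Pow(4, 2) = 16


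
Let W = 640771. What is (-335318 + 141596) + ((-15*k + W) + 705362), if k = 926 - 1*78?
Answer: 1139691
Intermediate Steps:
k = 848 (k = 926 - 78 = 848)
(-335318 + 141596) + ((-15*k + W) + 705362) = (-335318 + 141596) + ((-15*848 + 640771) + 705362) = -193722 + ((-12720 + 640771) + 705362) = -193722 + (628051 + 705362) = -193722 + 1333413 = 1139691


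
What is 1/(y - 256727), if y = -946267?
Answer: -1/1202994 ≈ -8.3126e-7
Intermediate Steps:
1/(y - 256727) = 1/(-946267 - 256727) = 1/(-1202994) = -1/1202994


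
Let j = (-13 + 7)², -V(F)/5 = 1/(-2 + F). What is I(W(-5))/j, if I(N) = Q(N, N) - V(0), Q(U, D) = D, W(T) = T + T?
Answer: -25/72 ≈ -0.34722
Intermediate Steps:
W(T) = 2*T
V(F) = -5/(-2 + F)
I(N) = -5/2 + N (I(N) = N - (-5)/(-2 + 0) = N - (-5)/(-2) = N - (-5)*(-1)/2 = N - 1*5/2 = N - 5/2 = -5/2 + N)
j = 36 (j = (-6)² = 36)
I(W(-5))/j = (-5/2 + 2*(-5))/36 = (-5/2 - 10)*(1/36) = -25/2*1/36 = -25/72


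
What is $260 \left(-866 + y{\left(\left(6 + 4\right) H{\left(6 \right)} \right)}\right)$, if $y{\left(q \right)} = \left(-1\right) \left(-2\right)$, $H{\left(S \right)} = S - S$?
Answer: $-224640$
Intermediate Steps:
$H{\left(S \right)} = 0$
$y{\left(q \right)} = 2$
$260 \left(-866 + y{\left(\left(6 + 4\right) H{\left(6 \right)} \right)}\right) = 260 \left(-866 + 2\right) = 260 \left(-864\right) = -224640$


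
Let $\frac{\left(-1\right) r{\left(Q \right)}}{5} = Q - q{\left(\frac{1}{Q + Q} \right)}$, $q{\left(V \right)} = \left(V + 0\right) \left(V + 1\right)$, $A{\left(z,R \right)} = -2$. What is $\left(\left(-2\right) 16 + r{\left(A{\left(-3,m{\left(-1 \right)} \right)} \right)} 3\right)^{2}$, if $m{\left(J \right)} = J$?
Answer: $\frac{5929}{256} \approx 23.16$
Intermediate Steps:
$q{\left(V \right)} = V \left(1 + V\right)$
$r{\left(Q \right)} = - 5 Q + \frac{5 \left(1 + \frac{1}{2 Q}\right)}{2 Q}$ ($r{\left(Q \right)} = - 5 \left(Q - \frac{1 + \frac{1}{Q + Q}}{Q + Q}\right) = - 5 \left(Q - \frac{1 + \frac{1}{2 Q}}{2 Q}\right) = - 5 Q + \frac{5 \left(1 + \frac{1}{2 Q}\right)}{2 Q}$)
$\left(\left(-2\right) 16 + r{\left(A{\left(-3,m{\left(-1 \right)} \right)} \right)} 3\right)^{2} = \left(\left(-2\right) 16 + \frac{5 \left(1 - 4 \left(-2\right)^{3} + 2 \left(-2\right)\right)}{4 \cdot 4} \cdot 3\right)^{2} = \left(-32 + \frac{5}{4} \cdot \frac{1}{4} \left(1 - -32 - 4\right) 3\right)^{2} = \left(-32 + \frac{5}{4} \cdot \frac{1}{4} \left(1 + 32 - 4\right) 3\right)^{2} = \left(-32 + \frac{5}{4} \cdot \frac{1}{4} \cdot 29 \cdot 3\right)^{2} = \left(-32 + \frac{145}{16} \cdot 3\right)^{2} = \left(-32 + \frac{435}{16}\right)^{2} = \left(- \frac{77}{16}\right)^{2} = \frac{5929}{256}$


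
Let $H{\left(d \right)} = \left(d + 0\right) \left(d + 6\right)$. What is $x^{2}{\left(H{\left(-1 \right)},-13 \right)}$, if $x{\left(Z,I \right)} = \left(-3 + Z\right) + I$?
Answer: $441$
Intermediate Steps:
$H{\left(d \right)} = d \left(6 + d\right)$
$x{\left(Z,I \right)} = -3 + I + Z$
$x^{2}{\left(H{\left(-1 \right)},-13 \right)} = \left(-3 - 13 - \left(6 - 1\right)\right)^{2} = \left(-3 - 13 - 5\right)^{2} = \left(-21\right)^{2} = 441$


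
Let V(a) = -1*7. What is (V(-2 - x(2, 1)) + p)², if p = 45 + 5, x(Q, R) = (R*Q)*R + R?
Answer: 1849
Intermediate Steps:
x(Q, R) = R + Q*R² (x(Q, R) = (Q*R)*R + R = Q*R² + R = R + Q*R²)
p = 50
V(a) = -7
(V(-2 - x(2, 1)) + p)² = (-7 + 50)² = 43² = 1849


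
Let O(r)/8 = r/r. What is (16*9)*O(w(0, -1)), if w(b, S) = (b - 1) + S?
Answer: 1152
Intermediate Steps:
w(b, S) = -1 + S + b (w(b, S) = (-1 + b) + S = -1 + S + b)
O(r) = 8 (O(r) = 8*(r/r) = 8*1 = 8)
(16*9)*O(w(0, -1)) = (16*9)*8 = 144*8 = 1152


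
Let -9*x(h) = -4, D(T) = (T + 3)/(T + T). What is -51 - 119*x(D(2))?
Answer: -935/9 ≈ -103.89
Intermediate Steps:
D(T) = (3 + T)/(2*T) (D(T) = (3 + T)/((2*T)) = (3 + T)*(1/(2*T)) = (3 + T)/(2*T))
x(h) = 4/9 (x(h) = -⅑*(-4) = 4/9)
-51 - 119*x(D(2)) = -51 - 119*4/9 = -51 - 476/9 = -935/9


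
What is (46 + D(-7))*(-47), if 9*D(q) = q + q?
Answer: -18800/9 ≈ -2088.9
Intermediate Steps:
D(q) = 2*q/9 (D(q) = (q + q)/9 = (2*q)/9 = 2*q/9)
(46 + D(-7))*(-47) = (46 + (2/9)*(-7))*(-47) = (46 - 14/9)*(-47) = (400/9)*(-47) = -18800/9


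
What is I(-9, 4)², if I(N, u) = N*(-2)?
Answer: 324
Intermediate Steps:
I(N, u) = -2*N
I(-9, 4)² = (-2*(-9))² = 18² = 324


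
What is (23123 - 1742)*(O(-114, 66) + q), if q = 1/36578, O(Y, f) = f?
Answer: 51616919769/36578 ≈ 1.4111e+6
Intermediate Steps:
q = 1/36578 ≈ 2.7339e-5
(23123 - 1742)*(O(-114, 66) + q) = (23123 - 1742)*(66 + 1/36578) = 21381*(2414149/36578) = 51616919769/36578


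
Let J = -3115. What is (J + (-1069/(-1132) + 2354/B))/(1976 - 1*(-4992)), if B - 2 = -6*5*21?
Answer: -554108609/1238380832 ≈ -0.44745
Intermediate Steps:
B = -628 (B = 2 - 6*5*21 = 2 - 30*21 = 2 - 630 = -628)
(J + (-1069/(-1132) + 2354/B))/(1976 - 1*(-4992)) = (-3115 + (-1069/(-1132) + 2354/(-628)))/(1976 - 1*(-4992)) = (-3115 + (-1069*(-1/1132) + 2354*(-1/628)))/(1976 + 4992) = (-3115 + (1069/1132 - 1177/314))/6968 = (-3115 - 498349/177724)*(1/6968) = -554108609/177724*1/6968 = -554108609/1238380832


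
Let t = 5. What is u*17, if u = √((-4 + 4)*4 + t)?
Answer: 17*√5 ≈ 38.013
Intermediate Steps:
u = √5 (u = √((-4 + 4)*4 + 5) = √(0*4 + 5) = √(0 + 5) = √5 ≈ 2.2361)
u*17 = √5*17 = 17*√5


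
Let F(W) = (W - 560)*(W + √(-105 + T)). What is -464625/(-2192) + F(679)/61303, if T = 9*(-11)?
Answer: 28660022167/134376176 + 238*I*√51/61303 ≈ 213.28 + 0.027726*I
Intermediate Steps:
T = -99
F(W) = (-560 + W)*(W + 2*I*√51) (F(W) = (W - 560)*(W + √(-105 - 99)) = (-560 + W)*(W + √(-204)) = (-560 + W)*(W + 2*I*√51))
-464625/(-2192) + F(679)/61303 = -464625/(-2192) + (679² - 560*679 - 1120*I*√51 + 2*I*679*√51)/61303 = -464625*(-1/2192) + (461041 - 380240 - 1120*I*√51 + 1358*I*√51)*(1/61303) = 464625/2192 + (80801 + 238*I*√51)*(1/61303) = 464625/2192 + (80801/61303 + 238*I*√51/61303) = 28660022167/134376176 + 238*I*√51/61303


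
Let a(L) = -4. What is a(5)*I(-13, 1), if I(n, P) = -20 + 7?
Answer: 52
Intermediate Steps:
I(n, P) = -13
a(5)*I(-13, 1) = -4*(-13) = 52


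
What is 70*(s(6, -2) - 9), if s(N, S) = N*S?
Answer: -1470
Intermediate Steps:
70*(s(6, -2) - 9) = 70*(6*(-2) - 9) = 70*(-12 - 9) = 70*(-21) = -1470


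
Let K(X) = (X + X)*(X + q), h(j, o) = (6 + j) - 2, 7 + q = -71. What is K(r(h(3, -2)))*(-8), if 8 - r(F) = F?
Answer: 1232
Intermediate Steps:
q = -78 (q = -7 - 71 = -78)
h(j, o) = 4 + j
r(F) = 8 - F
K(X) = 2*X*(-78 + X) (K(X) = (X + X)*(X - 78) = (2*X)*(-78 + X) = 2*X*(-78 + X))
K(r(h(3, -2)))*(-8) = (2*(8 - (4 + 3))*(-78 + (8 - (4 + 3))))*(-8) = (2*(8 - 1*7)*(-78 + (8 - 1*7)))*(-8) = (2*(8 - 7)*(-78 + (8 - 7)))*(-8) = (2*1*(-78 + 1))*(-8) = (2*1*(-77))*(-8) = -154*(-8) = 1232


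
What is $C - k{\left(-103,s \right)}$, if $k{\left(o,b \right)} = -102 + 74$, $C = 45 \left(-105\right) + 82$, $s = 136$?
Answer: $-4615$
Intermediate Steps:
$C = -4643$ ($C = -4725 + 82 = -4643$)
$k{\left(o,b \right)} = -28$
$C - k{\left(-103,s \right)} = -4643 - -28 = -4643 + 28 = -4615$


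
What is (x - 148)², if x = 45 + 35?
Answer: 4624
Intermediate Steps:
x = 80
(x - 148)² = (80 - 148)² = (-68)² = 4624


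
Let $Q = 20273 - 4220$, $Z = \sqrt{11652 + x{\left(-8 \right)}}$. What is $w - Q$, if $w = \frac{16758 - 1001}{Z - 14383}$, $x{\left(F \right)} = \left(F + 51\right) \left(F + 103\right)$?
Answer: $- \frac{3320869177387}{206854952} - \frac{15757 \sqrt{15737}}{206854952} \approx -16054.0$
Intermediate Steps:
$x{\left(F \right)} = \left(51 + F\right) \left(103 + F\right)$
$Z = \sqrt{15737}$ ($Z = \sqrt{11652 + \left(5253 + \left(-8\right)^{2} + 154 \left(-8\right)\right)} = \sqrt{11652 + \left(5253 + 64 - 1232\right)} = \sqrt{11652 + 4085} = \sqrt{15737} \approx 125.45$)
$w = \frac{15757}{-14383 + \sqrt{15737}}$ ($w = \frac{16758 - 1001}{\sqrt{15737} - 14383} = \frac{15757}{-14383 + \sqrt{15737}} \approx -1.1052$)
$Q = 16053$
$w - Q = \left(- \frac{226632931}{206854952} - \frac{15757 \sqrt{15737}}{206854952}\right) - 16053 = - \frac{3320869177387}{206854952} - \frac{15757 \sqrt{15737}}{206854952}$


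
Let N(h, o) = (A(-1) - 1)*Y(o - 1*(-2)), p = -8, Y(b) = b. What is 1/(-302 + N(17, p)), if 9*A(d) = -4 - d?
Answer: -1/294 ≈ -0.0034014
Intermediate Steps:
A(d) = -4/9 - d/9 (A(d) = (-4 - d)/9 = -4/9 - d/9)
N(h, o) = -8/3 - 4*o/3 (N(h, o) = ((-4/9 - ⅑*(-1)) - 1)*(o - 1*(-2)) = ((-4/9 + ⅑) - 1)*(o + 2) = (-⅓ - 1)*(2 + o) = -4*(2 + o)/3 = -8/3 - 4*o/3)
1/(-302 + N(17, p)) = 1/(-302 + (-8/3 - 4/3*(-8))) = 1/(-302 + (-8/3 + 32/3)) = 1/(-302 + 8) = 1/(-294) = -1/294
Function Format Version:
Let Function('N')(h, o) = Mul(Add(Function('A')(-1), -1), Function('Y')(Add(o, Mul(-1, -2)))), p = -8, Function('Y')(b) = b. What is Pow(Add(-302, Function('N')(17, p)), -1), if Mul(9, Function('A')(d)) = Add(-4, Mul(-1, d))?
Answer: Rational(-1, 294) ≈ -0.0034014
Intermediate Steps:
Function('A')(d) = Add(Rational(-4, 9), Mul(Rational(-1, 9), d)) (Function('A')(d) = Mul(Rational(1, 9), Add(-4, Mul(-1, d))) = Add(Rational(-4, 9), Mul(Rational(-1, 9), d)))
Function('N')(h, o) = Add(Rational(-8, 3), Mul(Rational(-4, 3), o)) (Function('N')(h, o) = Mul(Add(Add(Rational(-4, 9), Mul(Rational(-1, 9), -1)), -1), Add(o, Mul(-1, -2))) = Mul(Add(Add(Rational(-4, 9), Rational(1, 9)), -1), Add(o, 2)) = Mul(Add(Rational(-1, 3), -1), Add(2, o)) = Mul(Rational(-4, 3), Add(2, o)) = Add(Rational(-8, 3), Mul(Rational(-4, 3), o)))
Pow(Add(-302, Function('N')(17, p)), -1) = Pow(Add(-302, Add(Rational(-8, 3), Mul(Rational(-4, 3), -8))), -1) = Pow(Add(-302, Add(Rational(-8, 3), Rational(32, 3))), -1) = Pow(Add(-302, 8), -1) = Pow(-294, -1) = Rational(-1, 294)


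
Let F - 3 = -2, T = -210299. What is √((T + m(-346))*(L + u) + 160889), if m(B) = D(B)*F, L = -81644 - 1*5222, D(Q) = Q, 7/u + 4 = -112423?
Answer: 82*√701975988172691/16061 ≈ 1.3527e+5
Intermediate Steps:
u = -1/16061 (u = 7/(-4 - 112423) = 7/(-112427) = 7*(-1/112427) = -1/16061 ≈ -6.2263e-5)
F = 1 (F = 3 - 2 = 1)
L = -86866 (L = -81644 - 5222 = -86866)
m(B) = B (m(B) = B*1 = B)
√((T + m(-346))*(L + u) + 160889) = √((-210299 - 346)*(-86866 - 1/16061) + 160889) = √(-210645*(-1395154827/16061) + 160889) = √(293882388533415/16061 + 160889) = √(293884972571644/16061) = 82*√701975988172691/16061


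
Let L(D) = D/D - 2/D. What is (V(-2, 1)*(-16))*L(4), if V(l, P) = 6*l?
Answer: 96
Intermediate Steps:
L(D) = 1 - 2/D
(V(-2, 1)*(-16))*L(4) = ((6*(-2))*(-16))*((-2 + 4)/4) = (-12*(-16))*((¼)*2) = 192*(½) = 96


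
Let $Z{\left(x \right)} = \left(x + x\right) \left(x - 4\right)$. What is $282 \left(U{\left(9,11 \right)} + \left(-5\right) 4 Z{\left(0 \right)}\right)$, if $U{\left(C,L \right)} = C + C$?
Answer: $5076$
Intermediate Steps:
$Z{\left(x \right)} = 2 x \left(-4 + x\right)$
$U{\left(C,L \right)} = 2 C$
$282 \left(U{\left(9,11 \right)} + \left(-5\right) 4 Z{\left(0 \right)}\right) = 282 \left(2 \cdot 9 + \left(-5\right) 4 \cdot 2 \cdot 0 \left(-4 + 0\right)\right) = 282 \left(18 - 20 \cdot 2 \cdot 0 \left(-4\right)\right) = 282 \left(18 - 0\right) = 282 \left(18 + 0\right) = 282 \cdot 18 = 5076$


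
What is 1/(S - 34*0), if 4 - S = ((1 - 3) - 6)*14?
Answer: 1/116 ≈ 0.0086207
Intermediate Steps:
S = 116 (S = 4 - ((1 - 3) - 6)*14 = 4 - (-2 - 6)*14 = 4 - (-8)*14 = 4 - 1*(-112) = 4 + 112 = 116)
1/(S - 34*0) = 1/(116 - 34*0) = 1/(116 + 0) = 1/116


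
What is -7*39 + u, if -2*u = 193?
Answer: -739/2 ≈ -369.50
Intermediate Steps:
u = -193/2 (u = -½*193 = -193/2 ≈ -96.500)
-7*39 + u = -7*39 - 193/2 = -273 - 193/2 = -739/2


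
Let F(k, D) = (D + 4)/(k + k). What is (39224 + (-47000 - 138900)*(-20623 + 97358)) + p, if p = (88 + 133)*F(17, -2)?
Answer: -14264997263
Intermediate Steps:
F(k, D) = (4 + D)/(2*k) (F(k, D) = (4 + D)/((2*k)) = (4 + D)*(1/(2*k)) = (4 + D)/(2*k))
p = 13 (p = (88 + 133)*((½)*(4 - 2)/17) = 221*((½)*(1/17)*2) = 221*(1/17) = 13)
(39224 + (-47000 - 138900)*(-20623 + 97358)) + p = (39224 + (-47000 - 138900)*(-20623 + 97358)) + 13 = (39224 - 185900*76735) + 13 = (39224 - 14265036500) + 13 = -14264997276 + 13 = -14264997263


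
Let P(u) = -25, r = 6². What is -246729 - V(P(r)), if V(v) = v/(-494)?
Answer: -121884151/494 ≈ -2.4673e+5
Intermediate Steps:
r = 36
V(v) = -v/494 (V(v) = v*(-1/494) = -v/494)
-246729 - V(P(r)) = -246729 - (-1)*(-25)/494 = -246729 - 1*25/494 = -246729 - 25/494 = -121884151/494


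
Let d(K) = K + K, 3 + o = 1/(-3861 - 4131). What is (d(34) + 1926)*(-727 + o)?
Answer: -5816658517/3996 ≈ -1.4556e+6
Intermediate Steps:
o = -23977/7992 (o = -3 + 1/(-3861 - 4131) = -3 + 1/(-7992) = -3 - 1/7992 = -23977/7992 ≈ -3.0001)
d(K) = 2*K
(d(34) + 1926)*(-727 + o) = (2*34 + 1926)*(-727 - 23977/7992) = (68 + 1926)*(-5834161/7992) = 1994*(-5834161/7992) = -5816658517/3996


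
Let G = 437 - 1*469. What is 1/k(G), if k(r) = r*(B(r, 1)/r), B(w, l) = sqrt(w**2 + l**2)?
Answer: sqrt(41)/205 ≈ 0.031235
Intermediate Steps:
B(w, l) = sqrt(l**2 + w**2)
G = -32 (G = 437 - 469 = -32)
k(r) = sqrt(1 + r**2) (k(r) = r*(sqrt(1**2 + r**2)/r) = r*(sqrt(1 + r**2)/r) = sqrt(1 + r**2))
1/k(G) = 1/(sqrt(1 + (-32)**2)) = 1/(sqrt(1 + 1024)) = 1/(sqrt(1025)) = 1/(5*sqrt(41)) = sqrt(41)/205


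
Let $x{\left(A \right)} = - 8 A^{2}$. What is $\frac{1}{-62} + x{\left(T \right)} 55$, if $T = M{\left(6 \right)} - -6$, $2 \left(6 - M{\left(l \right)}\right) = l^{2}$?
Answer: $- \frac{982081}{62} \approx -15840.0$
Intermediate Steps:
$M{\left(l \right)} = 6 - \frac{l^{2}}{2}$
$T = -6$ ($T = \left(6 - \frac{6^{2}}{2}\right) - -6 = \left(6 - 18\right) + 6 = -12 + 6 = -6$)
$\frac{1}{-62} + x{\left(T \right)} 55 = \frac{1}{-62} + - 8 \left(-6\right)^{2} \cdot 55 = - \frac{1}{62} + \left(-8\right) 36 \cdot 55 = - \frac{1}{62} - 15840 = - \frac{982081}{62}$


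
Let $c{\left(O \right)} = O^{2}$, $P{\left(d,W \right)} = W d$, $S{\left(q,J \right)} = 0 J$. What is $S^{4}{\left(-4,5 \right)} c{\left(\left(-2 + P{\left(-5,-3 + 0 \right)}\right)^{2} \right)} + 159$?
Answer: $159$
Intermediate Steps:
$S{\left(q,J \right)} = 0$
$S^{4}{\left(-4,5 \right)} c{\left(\left(-2 + P{\left(-5,-3 + 0 \right)}\right)^{2} \right)} + 159 = 0^{4} \left(\left(-2 + \left(-3 + 0\right) \left(-5\right)\right)^{2}\right)^{2} + 159 = 0 \left(\left(-2 - -15\right)^{2}\right)^{2} + 159 = 0 \left(\left(-2 + 15\right)^{2}\right)^{2} + 159 = 0 \left(13^{2}\right)^{2} + 159 = 0 \cdot 169^{2} + 159 = 0 \cdot 28561 + 159 = 0 + 159 = 159$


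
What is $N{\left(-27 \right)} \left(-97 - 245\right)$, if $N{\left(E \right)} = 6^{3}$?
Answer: $-73872$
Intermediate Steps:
$N{\left(E \right)} = 216$
$N{\left(-27 \right)} \left(-97 - 245\right) = 216 \left(-97 - 245\right) = 216 \left(-342\right) = -73872$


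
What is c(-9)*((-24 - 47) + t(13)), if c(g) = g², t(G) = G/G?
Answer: -5670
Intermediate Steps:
t(G) = 1
c(-9)*((-24 - 47) + t(13)) = (-9)²*((-24 - 47) + 1) = 81*(-71 + 1) = 81*(-70) = -5670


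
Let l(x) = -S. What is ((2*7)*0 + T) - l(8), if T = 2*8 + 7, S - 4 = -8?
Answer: 19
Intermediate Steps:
S = -4 (S = 4 - 8 = -4)
l(x) = 4 (l(x) = -1*(-4) = 4)
T = 23 (T = 16 + 7 = 23)
((2*7)*0 + T) - l(8) = ((2*7)*0 + 23) - 1*4 = (14*0 + 23) - 4 = (0 + 23) - 4 = 23 - 4 = 19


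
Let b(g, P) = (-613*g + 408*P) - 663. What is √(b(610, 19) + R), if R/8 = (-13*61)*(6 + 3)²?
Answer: I*√880705 ≈ 938.46*I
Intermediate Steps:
b(g, P) = -663 - 613*g + 408*P
R = -513864 (R = 8*((-13*61)*(6 + 3)²) = 8*(-793*9²) = 8*(-793*81) = 8*(-64233) = -513864)
√(b(610, 19) + R) = √((-663 - 613*610 + 408*19) - 513864) = √((-663 - 373930 + 7752) - 513864) = √(-366841 - 513864) = √(-880705) = I*√880705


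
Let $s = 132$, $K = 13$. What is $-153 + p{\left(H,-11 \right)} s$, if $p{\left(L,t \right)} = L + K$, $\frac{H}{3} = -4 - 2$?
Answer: $-813$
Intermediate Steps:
$H = -18$ ($H = 3 \left(-4 - 2\right) = 3 \left(-6\right) = -18$)
$p{\left(L,t \right)} = 13 + L$ ($p{\left(L,t \right)} = L + 13 = 13 + L$)
$-153 + p{\left(H,-11 \right)} s = -153 + \left(13 - 18\right) 132 = -153 - 660 = -813$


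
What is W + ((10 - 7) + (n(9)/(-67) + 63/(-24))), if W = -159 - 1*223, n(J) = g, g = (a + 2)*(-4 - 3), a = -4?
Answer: -204663/536 ≈ -381.83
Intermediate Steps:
g = 14 (g = (-4 + 2)*(-4 - 3) = -2*(-7) = 14)
n(J) = 14
W = -382 (W = -159 - 223 = -382)
W + ((10 - 7) + (n(9)/(-67) + 63/(-24))) = -382 + ((10 - 7) + (14/(-67) + 63/(-24))) = -382 + (3 + (14*(-1/67) + 63*(-1/24))) = -382 + (3 + (-14/67 - 21/8)) = -382 + (3 - 1519/536) = -382 + 89/536 = -204663/536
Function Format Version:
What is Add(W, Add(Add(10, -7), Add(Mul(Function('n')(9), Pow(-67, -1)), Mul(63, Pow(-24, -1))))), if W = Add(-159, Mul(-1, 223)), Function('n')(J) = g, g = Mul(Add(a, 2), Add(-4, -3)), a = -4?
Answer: Rational(-204663, 536) ≈ -381.83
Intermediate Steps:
g = 14 (g = Mul(Add(-4, 2), Add(-4, -3)) = Mul(-2, -7) = 14)
Function('n')(J) = 14
W = -382 (W = Add(-159, -223) = -382)
Add(W, Add(Add(10, -7), Add(Mul(Function('n')(9), Pow(-67, -1)), Mul(63, Pow(-24, -1))))) = Add(-382, Add(Add(10, -7), Add(Mul(14, Pow(-67, -1)), Mul(63, Pow(-24, -1))))) = Add(-382, Add(3, Add(Mul(14, Rational(-1, 67)), Mul(63, Rational(-1, 24))))) = Add(-382, Add(3, Add(Rational(-14, 67), Rational(-21, 8)))) = Add(-382, Add(3, Rational(-1519, 536))) = Add(-382, Rational(89, 536)) = Rational(-204663, 536)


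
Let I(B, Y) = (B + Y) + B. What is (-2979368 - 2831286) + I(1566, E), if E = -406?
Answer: -5807928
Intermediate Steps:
I(B, Y) = Y + 2*B
(-2979368 - 2831286) + I(1566, E) = (-2979368 - 2831286) + (-406 + 2*1566) = -5810654 + (-406 + 3132) = -5810654 + 2726 = -5807928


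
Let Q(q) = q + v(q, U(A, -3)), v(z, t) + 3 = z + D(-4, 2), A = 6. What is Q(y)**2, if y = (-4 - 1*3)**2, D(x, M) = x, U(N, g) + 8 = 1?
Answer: 8281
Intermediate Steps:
U(N, g) = -7 (U(N, g) = -8 + 1 = -7)
v(z, t) = -7 + z (v(z, t) = -3 + (z - 4) = -3 + (-4 + z) = -7 + z)
y = 49 (y = (-4 - 3)**2 = (-7)**2 = 49)
Q(q) = -7 + 2*q (Q(q) = q + (-7 + q) = -7 + 2*q)
Q(y)**2 = (-7 + 2*49)**2 = (-7 + 98)**2 = 91**2 = 8281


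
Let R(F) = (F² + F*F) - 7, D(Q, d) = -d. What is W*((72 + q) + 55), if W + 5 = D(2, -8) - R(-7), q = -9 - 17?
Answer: -8888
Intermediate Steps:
q = -26
R(F) = -7 + 2*F² (R(F) = (F² + F²) - 7 = 2*F² - 7 = -7 + 2*F²)
W = -88 (W = -5 + (-1*(-8) - (-7 + 2*(-7)²)) = -5 + (8 - (-7 + 2*49)) = -5 + (8 - (-7 + 98)) = -5 + (8 - 1*91) = -5 + (8 - 91) = -5 - 83 = -88)
W*((72 + q) + 55) = -88*((72 - 26) + 55) = -88*(46 + 55) = -88*101 = -8888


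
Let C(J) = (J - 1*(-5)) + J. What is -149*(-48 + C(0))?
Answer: 6407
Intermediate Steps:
C(J) = 5 + 2*J (C(J) = (J + 5) + J = (5 + J) + J = 5 + 2*J)
-149*(-48 + C(0)) = -149*(-48 + (5 + 2*0)) = -149*(-48 + (5 + 0)) = -149*(-48 + 5) = -149*(-43) = 6407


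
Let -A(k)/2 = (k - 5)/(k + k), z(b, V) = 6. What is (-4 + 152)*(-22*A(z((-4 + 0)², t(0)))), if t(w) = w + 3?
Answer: 1628/3 ≈ 542.67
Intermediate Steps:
t(w) = 3 + w
A(k) = -(-5 + k)/k (A(k) = -2*(k - 5)/(k + k) = -2*(-5 + k)/(2*k) = -2*(-5 + k)*1/(2*k) = -(-5 + k)/k)
(-4 + 152)*(-22*A(z((-4 + 0)², t(0)))) = (-4 + 152)*(-22*(5 - 1*6)/6) = 148*(-11*(5 - 6)/3) = 148*(-11*(-1)/3) = 148*(-22*(-⅙)) = 148*(11/3) = 1628/3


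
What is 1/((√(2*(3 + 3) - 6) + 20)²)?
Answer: (20 + √6)⁻² ≈ 0.0019842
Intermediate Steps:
1/((√(2*(3 + 3) - 6) + 20)²) = 1/((√(2*6 - 6) + 20)²) = 1/((√(12 - 6) + 20)²) = 1/((√6 + 20)²) = 1/((20 + √6)²) = (20 + √6)⁻²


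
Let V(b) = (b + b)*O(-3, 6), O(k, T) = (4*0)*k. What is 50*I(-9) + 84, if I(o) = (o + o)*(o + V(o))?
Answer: 8184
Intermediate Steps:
O(k, T) = 0 (O(k, T) = 0*k = 0)
V(b) = 0 (V(b) = (b + b)*0 = (2*b)*0 = 0)
I(o) = 2*o**2 (I(o) = (o + o)*(o + 0) = (2*o)*o = 2*o**2)
50*I(-9) + 84 = 50*(2*(-9)**2) + 84 = 50*(2*81) + 84 = 50*162 + 84 = 8100 + 84 = 8184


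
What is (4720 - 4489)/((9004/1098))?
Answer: 126819/4502 ≈ 28.169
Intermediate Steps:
(4720 - 4489)/((9004/1098)) = 231/((9004*(1/1098))) = 231/(4502/549) = 231*(549/4502) = 126819/4502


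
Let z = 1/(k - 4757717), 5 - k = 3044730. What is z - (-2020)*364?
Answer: 5736979553759/7802442 ≈ 7.3528e+5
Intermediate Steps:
k = -3044725 (k = 5 - 1*3044730 = 5 - 3044730 = -3044725)
z = -1/7802442 (z = 1/(-3044725 - 4757717) = 1/(-7802442) = -1/7802442 ≈ -1.2817e-7)
z - (-2020)*364 = -1/7802442 - (-2020)*364 = -1/7802442 - 1*(-735280) = -1/7802442 + 735280 = 5736979553759/7802442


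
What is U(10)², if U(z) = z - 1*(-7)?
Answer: 289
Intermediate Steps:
U(z) = 7 + z (U(z) = z + 7 = 7 + z)
U(10)² = (7 + 10)² = 17² = 289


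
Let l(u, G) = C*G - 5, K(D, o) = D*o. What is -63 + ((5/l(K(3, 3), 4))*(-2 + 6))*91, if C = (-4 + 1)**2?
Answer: -133/31 ≈ -4.2903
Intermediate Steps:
C = 9 (C = (-3)**2 = 9)
l(u, G) = -5 + 9*G (l(u, G) = 9*G - 5 = -5 + 9*G)
-63 + ((5/l(K(3, 3), 4))*(-2 + 6))*91 = -63 + ((5/(-5 + 9*4))*(-2 + 6))*91 = -63 + ((5/(-5 + 36))*4)*91 = -63 + ((5/31)*4)*91 = -63 + (20/31)*91 = -63 + 1820/31 = -133/31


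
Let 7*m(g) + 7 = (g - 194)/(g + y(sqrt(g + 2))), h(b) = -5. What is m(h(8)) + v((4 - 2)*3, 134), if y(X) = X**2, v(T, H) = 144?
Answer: 8207/56 ≈ 146.55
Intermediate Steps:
m(g) = -1 + (-194 + g)/(7*(2 + 2*g)) (m(g) = -1 + ((g - 194)/(g + (sqrt(g + 2))**2))/7 = -1 + ((-194 + g)/(g + (sqrt(2 + g))**2))/7 = -1 + ((-194 + g)/(g + (2 + g)))/7 = -1 + ((-194 + g)/(2 + 2*g))/7 = -1 + (-194 + g)/(7*(2 + 2*g)))
m(h(8)) + v((4 - 2)*3, 134) = 13*(-16 - 1*(-5))/(14*(1 - 5)) + 144 = (13/14)*(-16 + 5)/(-4) + 144 = (13/14)*(-1/4)*(-11) + 144 = 143/56 + 144 = 8207/56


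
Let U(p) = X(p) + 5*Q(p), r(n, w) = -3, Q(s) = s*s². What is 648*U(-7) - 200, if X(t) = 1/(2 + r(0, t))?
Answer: -1112168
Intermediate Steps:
Q(s) = s³
X(t) = -1 (X(t) = 1/(2 - 3) = 1/(-1) = -1)
U(p) = -1 + 5*p³
648*U(-7) - 200 = 648*(-1 + 5*(-7)³) - 200 = 648*(-1 + 5*(-343)) - 200 = 648*(-1 - 1715) - 200 = 648*(-1716) - 200 = -1111968 - 200 = -1112168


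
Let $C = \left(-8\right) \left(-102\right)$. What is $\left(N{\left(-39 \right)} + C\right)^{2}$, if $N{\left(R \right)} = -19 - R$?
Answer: $698896$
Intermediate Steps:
$C = 816$
$\left(N{\left(-39 \right)} + C\right)^{2} = \left(\left(-19 - -39\right) + 816\right)^{2} = \left(\left(-19 + 39\right) + 816\right)^{2} = \left(20 + 816\right)^{2} = 836^{2} = 698896$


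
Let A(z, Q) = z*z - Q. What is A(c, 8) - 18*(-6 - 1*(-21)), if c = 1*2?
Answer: -274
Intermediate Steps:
c = 2
A(z, Q) = z² - Q
A(c, 8) - 18*(-6 - 1*(-21)) = (2² - 1*8) - 18*(-6 - 1*(-21)) = (4 - 8) - 18*(-6 + 21) = -4 - 18*15 = -4 - 270 = -274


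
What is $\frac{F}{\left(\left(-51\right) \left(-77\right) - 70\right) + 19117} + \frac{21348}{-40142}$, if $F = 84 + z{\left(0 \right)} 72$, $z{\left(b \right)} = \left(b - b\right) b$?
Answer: $- \frac{5798536}{10978837} \approx -0.52816$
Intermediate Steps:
$z{\left(b \right)} = 0$ ($z{\left(b \right)} = 0 b = 0$)
$F = 84$ ($F = 84 + 0 \cdot 72 = 84 + 0 = 84$)
$\frac{F}{\left(\left(-51\right) \left(-77\right) - 70\right) + 19117} + \frac{21348}{-40142} = \frac{84}{\left(\left(-51\right) \left(-77\right) - 70\right) + 19117} + \frac{21348}{-40142} = \frac{84}{\left(3927 - 70\right) + 19117} + 21348 \left(- \frac{1}{40142}\right) = \frac{84}{3857 + 19117} - \frac{10674}{20071} = \frac{84}{22974} - \frac{10674}{20071} = 84 \cdot \frac{1}{22974} - \frac{10674}{20071} = \frac{2}{547} - \frac{10674}{20071} = - \frac{5798536}{10978837}$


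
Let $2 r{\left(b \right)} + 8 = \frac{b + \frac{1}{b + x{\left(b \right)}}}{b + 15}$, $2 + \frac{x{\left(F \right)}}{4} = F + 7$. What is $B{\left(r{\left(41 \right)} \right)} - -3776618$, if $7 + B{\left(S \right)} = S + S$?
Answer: $\frac{3398943359}{900} \approx 3.7766 \cdot 10^{6}$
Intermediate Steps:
$x{\left(F \right)} = 20 + 4 F$ ($x{\left(F \right)} = -8 + 4 \left(F + 7\right) = -8 + 4 \left(7 + F\right) = -8 + \left(28 + 4 F\right) = 20 + 4 F$)
$r{\left(b \right)} = -4 + \frac{b + \frac{1}{20 + 5 b}}{2 \left(15 + b\right)}$ ($r{\left(b \right)} = -4 + \frac{\left(b + \frac{1}{b + \left(20 + 4 b\right)}\right) \frac{1}{b + 15}}{2} = -4 + \frac{\left(b + \frac{1}{20 + 5 b}\right) \frac{1}{15 + b}}{2} = -4 + \frac{\frac{1}{15 + b} \left(b + \frac{1}{20 + 5 b}\right)}{2} = -4 + \frac{b + \frac{1}{20 + 5 b}}{2 \left(15 + b\right)}$)
$B{\left(S \right)} = -7 + 2 S$ ($B{\left(S \right)} = -7 + \left(S + S\right) = -7 + 2 S$)
$B{\left(r{\left(41 \right)} \right)} - -3776618 = \left(-7 + 2 \frac{-2399 - 30340 - 35 \cdot 41^{2}}{10 \left(60 + 41^{2} + 19 \cdot 41\right)}\right) - -3776618 = \left(-7 + 2 \frac{-2399 - 30340 - 58835}{10 \left(60 + 1681 + 779\right)}\right) + 3776618 = \left(-7 + 2 \frac{-2399 - 30340 - 58835}{10 \cdot 2520}\right) + 3776618 = \left(-7 + 2 \cdot \frac{1}{10} \cdot \frac{1}{2520} \left(-91574\right)\right) + 3776618 = \left(-7 + 2 \left(- \frac{6541}{1800}\right)\right) + 3776618 = \left(-7 - \frac{6541}{900}\right) + 3776618 = - \frac{12841}{900} + 3776618 = \frac{3398943359}{900}$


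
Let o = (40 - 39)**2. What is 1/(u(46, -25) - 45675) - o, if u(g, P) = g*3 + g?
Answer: -45492/45491 ≈ -1.0000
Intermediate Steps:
u(g, P) = 4*g (u(g, P) = 3*g + g = 4*g)
o = 1 (o = 1**2 = 1)
1/(u(46, -25) - 45675) - o = 1/(4*46 - 45675) - 1*1 = 1/(184 - 45675) - 1 = 1/(-45491) - 1 = -1/45491 - 1 = -45492/45491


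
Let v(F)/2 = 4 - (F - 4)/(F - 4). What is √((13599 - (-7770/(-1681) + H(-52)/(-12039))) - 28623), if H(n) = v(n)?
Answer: 4*I*√25427590239410/164533 ≈ 122.59*I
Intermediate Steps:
v(F) = 6 (v(F) = 2*(4 - (F - 4)/(F - 4)) = 2*(4 - (-4 + F)/(-4 + F)) = 2*(4 - 1*1) = 2*(4 - 1) = 2*3 = 6)
H(n) = 6
√((13599 - (-7770/(-1681) + H(-52)/(-12039))) - 28623) = √((13599 - (-7770/(-1681) + 6/(-12039))) - 28623) = √((13599 - (-7770*(-1/1681) + 6*(-1/12039))) - 28623) = √((13599 - (7770/1681 - 2/4013)) - 28623) = √((13599 - 1*31177648/6745853) - 28623) = √((13599 - 31177648/6745853) - 28623) = √(91705677299/6745853 - 28623) = √(-101380873120/6745853) = 4*I*√25427590239410/164533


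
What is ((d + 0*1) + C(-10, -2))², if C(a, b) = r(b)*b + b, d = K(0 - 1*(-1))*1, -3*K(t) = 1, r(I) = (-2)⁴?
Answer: 10609/9 ≈ 1178.8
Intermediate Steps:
r(I) = 16
K(t) = -⅓ (K(t) = -⅓*1 = -⅓)
d = -⅓ (d = -⅓*1 = -⅓ ≈ -0.33333)
C(a, b) = 17*b (C(a, b) = 16*b + b = 17*b)
((d + 0*1) + C(-10, -2))² = ((-⅓ + 0*1) + 17*(-2))² = ((-⅓ + 0) - 34)² = (-⅓ - 34)² = (-103/3)² = 10609/9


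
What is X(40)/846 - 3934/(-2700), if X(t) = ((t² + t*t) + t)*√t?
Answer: 1967/1350 + 360*√10/47 ≈ 25.679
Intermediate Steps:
X(t) = √t*(t + 2*t²) (X(t) = ((t² + t²) + t)*√t = (2*t² + t)*√t = (t + 2*t²)*√t = √t*(t + 2*t²))
X(40)/846 - 3934/(-2700) = (40^(3/2)*(1 + 2*40))/846 - 3934/(-2700) = ((80*√10)*(1 + 80))*(1/846) - 3934*(-1/2700) = ((80*√10)*81)*(1/846) + 1967/1350 = (6480*√10)*(1/846) + 1967/1350 = 360*√10/47 + 1967/1350 = 1967/1350 + 360*√10/47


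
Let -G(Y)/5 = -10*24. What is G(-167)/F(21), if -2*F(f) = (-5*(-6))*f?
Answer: -80/21 ≈ -3.8095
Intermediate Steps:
G(Y) = 1200 (G(Y) = -(-50)*24 = -5*(-240) = 1200)
F(f) = -15*f (F(f) = -(-5*(-6))*f/2 = -15*f)
G(-167)/F(21) = 1200/((-15*21)) = 1200/(-315) = 1200*(-1/315) = -80/21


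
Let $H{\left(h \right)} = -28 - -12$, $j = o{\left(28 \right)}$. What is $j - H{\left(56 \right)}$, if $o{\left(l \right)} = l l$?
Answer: $800$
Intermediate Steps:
$o{\left(l \right)} = l^{2}$
$j = 784$ ($j = 28^{2} = 784$)
$H{\left(h \right)} = -16$ ($H{\left(h \right)} = -28 + 12 = -16$)
$j - H{\left(56 \right)} = 784 - -16 = 784 + 16 = 800$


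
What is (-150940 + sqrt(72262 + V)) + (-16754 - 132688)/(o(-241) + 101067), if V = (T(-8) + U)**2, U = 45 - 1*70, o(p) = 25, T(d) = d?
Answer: -7629487961/50546 + sqrt(73351) ≈ -1.5067e+5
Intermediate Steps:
U = -25 (U = 45 - 70 = -25)
V = 1089 (V = (-8 - 25)**2 = (-33)**2 = 1089)
(-150940 + sqrt(72262 + V)) + (-16754 - 132688)/(o(-241) + 101067) = (-150940 + sqrt(72262 + 1089)) + (-16754 - 132688)/(25 + 101067) = (-150940 + sqrt(73351)) - 149442/101092 = (-150940 + sqrt(73351)) - 149442*1/101092 = (-150940 + sqrt(73351)) - 74721/50546 = -7629487961/50546 + sqrt(73351)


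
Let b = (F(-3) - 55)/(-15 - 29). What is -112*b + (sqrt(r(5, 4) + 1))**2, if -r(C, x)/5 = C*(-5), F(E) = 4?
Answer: -42/11 ≈ -3.8182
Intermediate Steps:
r(C, x) = 25*C (r(C, x) = -5*C*(-5) = -(-25)*C = 25*C)
b = 51/44 (b = (4 - 55)/(-15 - 29) = -51/(-44) = -51*(-1/44) = 51/44 ≈ 1.1591)
-112*b + (sqrt(r(5, 4) + 1))**2 = -112*51/44 + (sqrt(25*5 + 1))**2 = -1428/11 + (sqrt(125 + 1))**2 = -1428/11 + (sqrt(126))**2 = -1428/11 + (3*sqrt(14))**2 = -1428/11 + 126 = -42/11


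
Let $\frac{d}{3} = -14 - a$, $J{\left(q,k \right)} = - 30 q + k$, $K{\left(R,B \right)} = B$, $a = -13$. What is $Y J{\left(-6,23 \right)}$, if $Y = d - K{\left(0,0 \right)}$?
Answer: $-609$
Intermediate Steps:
$J{\left(q,k \right)} = k - 30 q$
$d = -3$ ($d = 3 \left(-14 - -13\right) = 3 \left(-14 + 13\right) = 3 \left(-1\right) = -3$)
$Y = -3$ ($Y = -3 - 0 = -3 + 0 = -3$)
$Y J{\left(-6,23 \right)} = - 3 \left(23 - -180\right) = - 3 \left(23 + 180\right) = \left(-3\right) 203 = -609$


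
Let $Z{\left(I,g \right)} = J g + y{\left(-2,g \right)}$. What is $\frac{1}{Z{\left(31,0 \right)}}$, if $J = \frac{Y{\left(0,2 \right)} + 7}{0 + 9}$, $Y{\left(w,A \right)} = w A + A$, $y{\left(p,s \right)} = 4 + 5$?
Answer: $\frac{1}{9} \approx 0.11111$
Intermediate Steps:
$y{\left(p,s \right)} = 9$
$Y{\left(w,A \right)} = A + A w$ ($Y{\left(w,A \right)} = A w + A = A + A w$)
$J = 1$ ($J = \frac{2 \left(1 + 0\right) + 7}{0 + 9} = \frac{2 \cdot 1 + 7}{9} = \left(2 + 7\right) \frac{1}{9} = 9 \cdot \frac{1}{9} = 1$)
$Z{\left(I,g \right)} = 9 + g$ ($Z{\left(I,g \right)} = 1 g + 9 = g + 9 = 9 + g$)
$\frac{1}{Z{\left(31,0 \right)}} = \frac{1}{9 + 0} = \frac{1}{9}$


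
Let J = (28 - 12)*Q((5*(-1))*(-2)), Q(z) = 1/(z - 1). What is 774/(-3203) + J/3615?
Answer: -25130842/104209605 ≈ -0.24116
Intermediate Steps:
Q(z) = 1/(-1 + z)
J = 16/9 (J = (28 - 12)/(-1 + (5*(-1))*(-2)) = 16/(-1 - 5*(-2)) = 16/(-1 + 10) = 16/9 ≈ 1.7778)
774/(-3203) + J/3615 = 774/(-3203) + (16/9)/3615 = 774*(-1/3203) + (16/9)*(1/3615) = -774/3203 + 16/32535 = -25130842/104209605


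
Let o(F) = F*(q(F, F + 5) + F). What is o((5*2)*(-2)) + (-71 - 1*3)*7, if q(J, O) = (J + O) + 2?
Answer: 542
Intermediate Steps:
q(J, O) = 2 + J + O
o(F) = F*(7 + 3*F) (o(F) = F*((2 + F + (F + 5)) + F) = F*((2 + F + (5 + F)) + F) = F*((7 + 2*F) + F) = F*(7 + 3*F))
o((5*2)*(-2)) + (-71 - 1*3)*7 = ((5*2)*(-2))*(7 + 3*((5*2)*(-2))) + (-71 - 1*3)*7 = (10*(-2))*(7 + 3*(10*(-2))) + (-71 - 3)*7 = -20*(7 + 3*(-20)) - 74*7 = -20*(7 - 60) - 518 = -20*(-53) - 518 = 1060 - 518 = 542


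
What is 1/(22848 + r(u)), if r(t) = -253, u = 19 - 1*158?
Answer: 1/22595 ≈ 4.4258e-5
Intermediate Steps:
u = -139 (u = 19 - 158 = -139)
1/(22848 + r(u)) = 1/(22848 - 253) = 1/22595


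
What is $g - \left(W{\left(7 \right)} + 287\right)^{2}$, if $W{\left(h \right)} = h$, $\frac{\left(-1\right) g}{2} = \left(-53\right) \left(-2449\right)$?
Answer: $-346030$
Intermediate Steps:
$g = -259594$ ($g = - 2 \left(\left(-53\right) \left(-2449\right)\right) = \left(-2\right) 129797 = -259594$)
$g - \left(W{\left(7 \right)} + 287\right)^{2} = -259594 - \left(7 + 287\right)^{2} = -259594 - 294^{2} = -259594 - 86436 = -346030$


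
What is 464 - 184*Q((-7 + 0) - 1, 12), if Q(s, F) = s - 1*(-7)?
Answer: 648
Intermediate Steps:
Q(s, F) = 7 + s (Q(s, F) = s + 7 = 7 + s)
464 - 184*Q((-7 + 0) - 1, 12) = 464 - 184*(7 + ((-7 + 0) - 1)) = 464 - 184*(7 + (-7 - 1)) = 464 - 184*(7 - 8) = 464 - 184*(-1) = 464 + 184 = 648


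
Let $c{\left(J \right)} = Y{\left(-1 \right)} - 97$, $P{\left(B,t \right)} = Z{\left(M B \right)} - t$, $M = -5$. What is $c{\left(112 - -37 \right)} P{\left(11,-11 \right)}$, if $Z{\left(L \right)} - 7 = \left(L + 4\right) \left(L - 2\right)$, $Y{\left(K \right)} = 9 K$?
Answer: $-310050$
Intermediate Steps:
$Z{\left(L \right)} = 7 + \left(-2 + L\right) \left(4 + L\right)$ ($Z{\left(L \right)} = 7 + \left(L + 4\right) \left(L - 2\right) = 7 + \left(4 + L\right) \left(-2 + L\right) = 7 + \left(-2 + L\right) \left(4 + L\right)$)
$P{\left(B,t \right)} = -1 - t - 10 B + 25 B^{2}$ ($P{\left(B,t \right)} = \left(-1 + \left(- 5 B\right)^{2} + 2 \left(- 5 B\right)\right) - t = \left(-1 + 25 B^{2} - 10 B\right) - t = \left(-1 - 10 B + 25 B^{2}\right) - t = -1 - t - 10 B + 25 B^{2}$)
$c{\left(J \right)} = -106$ ($c{\left(J \right)} = 9 \left(-1\right) - 97 = -9 - 97 = -106$)
$c{\left(112 - -37 \right)} P{\left(11,-11 \right)} = - 106 \left(-1 - -11 - 110 + 25 \cdot 11^{2}\right) = - 106 \left(-1 + 11 - 110 + 25 \cdot 121\right) = - 106 \left(-1 + 11 - 110 + 3025\right) = \left(-106\right) 2925 = -310050$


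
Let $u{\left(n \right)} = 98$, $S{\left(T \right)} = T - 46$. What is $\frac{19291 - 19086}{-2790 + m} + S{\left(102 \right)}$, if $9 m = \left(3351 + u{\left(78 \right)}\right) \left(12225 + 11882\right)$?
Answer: $\frac{4654718093}{83119933} \approx 56.0$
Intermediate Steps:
$S{\left(T \right)} = -46 + T$ ($S{\left(T \right)} = T - 46 = -46 + T$)
$m = \frac{83145043}{9}$ ($m = \frac{\left(3351 + 98\right) \left(12225 + 11882\right)}{9} = \frac{3449 \cdot 24107}{9} = \frac{1}{9} \cdot 83145043 = \frac{83145043}{9} \approx 9.2383 \cdot 10^{6}$)
$\frac{19291 - 19086}{-2790 + m} + S{\left(102 \right)} = \frac{19291 - 19086}{-2790 + \frac{83145043}{9}} + \left(-46 + 102\right) = \frac{205}{\frac{83119933}{9}} + 56 = 205 \cdot \frac{9}{83119933} + 56 = \frac{1845}{83119933} + 56 = \frac{4654718093}{83119933}$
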